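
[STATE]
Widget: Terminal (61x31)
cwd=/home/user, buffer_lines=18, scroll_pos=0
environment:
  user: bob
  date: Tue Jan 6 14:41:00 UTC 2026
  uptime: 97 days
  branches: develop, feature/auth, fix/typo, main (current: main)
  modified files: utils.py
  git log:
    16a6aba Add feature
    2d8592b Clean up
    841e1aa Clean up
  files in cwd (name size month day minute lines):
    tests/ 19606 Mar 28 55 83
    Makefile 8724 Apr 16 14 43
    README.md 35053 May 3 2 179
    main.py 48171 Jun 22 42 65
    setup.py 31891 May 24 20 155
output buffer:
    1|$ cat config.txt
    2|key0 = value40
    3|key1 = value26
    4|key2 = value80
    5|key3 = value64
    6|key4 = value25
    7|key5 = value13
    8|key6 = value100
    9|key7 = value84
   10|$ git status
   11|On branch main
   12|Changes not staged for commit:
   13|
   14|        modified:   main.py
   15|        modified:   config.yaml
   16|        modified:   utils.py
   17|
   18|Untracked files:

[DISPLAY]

$ cat config.txt                                             
key0 = value40                                               
key1 = value26                                               
key2 = value80                                               
key3 = value64                                               
key4 = value25                                               
key5 = value13                                               
key6 = value100                                              
key7 = value84                                               
$ git status                                                 
On branch main                                               
Changes not staged for commit:                               
                                                             
        modified:   main.py                                  
        modified:   config.yaml                              
        modified:   utils.py                                 
                                                             
Untracked files:                                             
$ █                                                          
                                                             
                                                             
                                                             
                                                             
                                                             
                                                             
                                                             
                                                             
                                                             
                                                             
                                                             
                                                             


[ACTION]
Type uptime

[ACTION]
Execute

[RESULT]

$ cat config.txt                                             
key0 = value40                                               
key1 = value26                                               
key2 = value80                                               
key3 = value64                                               
key4 = value25                                               
key5 = value13                                               
key6 = value100                                              
key7 = value84                                               
$ git status                                                 
On branch main                                               
Changes not staged for commit:                               
                                                             
        modified:   main.py                                  
        modified:   config.yaml                              
        modified:   utils.py                                 
                                                             
Untracked files:                                             
$ uptime                                                     
 10:00  up 97 days                                           
$ █                                                          
                                                             
                                                             
                                                             
                                                             
                                                             
                                                             
                                                             
                                                             
                                                             
                                                             


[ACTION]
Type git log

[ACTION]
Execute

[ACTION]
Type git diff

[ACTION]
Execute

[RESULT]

key0 = value40                                               
key1 = value26                                               
key2 = value80                                               
key3 = value64                                               
key4 = value25                                               
key5 = value13                                               
key6 = value100                                              
key7 = value84                                               
$ git status                                                 
On branch main                                               
Changes not staged for commit:                               
                                                             
        modified:   main.py                                  
        modified:   config.yaml                              
        modified:   utils.py                                 
                                                             
Untracked files:                                             
$ uptime                                                     
 10:00  up 97 days                                           
$ git log                                                    
16a6aba Add feature                                          
2d8592b Clean up                                             
841e1aa Clean up                                             
$ git diff                                                   
diff --git a/main.py b/main.py                               
--- a/main.py                                                
+++ b/main.py                                                
@@ -1,3 +1,4 @@                                              
+# updated                                                   
 import sys                                                  
$ █                                                          


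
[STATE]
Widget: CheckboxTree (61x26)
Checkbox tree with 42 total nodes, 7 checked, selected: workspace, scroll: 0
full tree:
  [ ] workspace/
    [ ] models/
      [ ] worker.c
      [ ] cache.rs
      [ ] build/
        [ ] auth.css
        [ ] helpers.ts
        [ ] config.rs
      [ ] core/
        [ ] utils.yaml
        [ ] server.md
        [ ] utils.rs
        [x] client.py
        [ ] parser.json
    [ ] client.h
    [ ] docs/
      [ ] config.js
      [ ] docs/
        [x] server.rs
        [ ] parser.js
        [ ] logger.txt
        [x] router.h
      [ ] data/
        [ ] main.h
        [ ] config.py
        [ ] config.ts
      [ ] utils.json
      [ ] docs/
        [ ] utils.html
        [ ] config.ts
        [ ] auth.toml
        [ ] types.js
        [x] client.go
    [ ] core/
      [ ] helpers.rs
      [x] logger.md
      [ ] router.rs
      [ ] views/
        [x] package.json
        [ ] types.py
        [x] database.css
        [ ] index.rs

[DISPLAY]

>[-] workspace/                                              
   [-] models/                                               
     [ ] worker.c                                            
     [ ] cache.rs                                            
     [ ] build/                                              
       [ ] auth.css                                          
       [ ] helpers.ts                                        
       [ ] config.rs                                         
     [-] core/                                               
       [ ] utils.yaml                                        
       [ ] server.md                                         
       [ ] utils.rs                                          
       [x] client.py                                         
       [ ] parser.json                                       
   [ ] client.h                                              
   [-] docs/                                                 
     [ ] config.js                                           
     [-] docs/                                               
       [x] server.rs                                         
       [ ] parser.js                                         
       [ ] logger.txt                                        
       [x] router.h                                          
     [ ] data/                                               
       [ ] main.h                                            
       [ ] config.py                                         
       [ ] config.ts                                         


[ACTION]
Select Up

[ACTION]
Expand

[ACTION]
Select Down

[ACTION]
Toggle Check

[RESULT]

 [-] workspace/                                              
>  [x] models/                                               
     [x] worker.c                                            
     [x] cache.rs                                            
     [x] build/                                              
       [x] auth.css                                          
       [x] helpers.ts                                        
       [x] config.rs                                         
     [x] core/                                               
       [x] utils.yaml                                        
       [x] server.md                                         
       [x] utils.rs                                          
       [x] client.py                                         
       [x] parser.json                                       
   [ ] client.h                                              
   [-] docs/                                                 
     [ ] config.js                                           
     [-] docs/                                               
       [x] server.rs                                         
       [ ] parser.js                                         
       [ ] logger.txt                                        
       [x] router.h                                          
     [ ] data/                                               
       [ ] main.h                                            
       [ ] config.py                                         
       [ ] config.ts                                         


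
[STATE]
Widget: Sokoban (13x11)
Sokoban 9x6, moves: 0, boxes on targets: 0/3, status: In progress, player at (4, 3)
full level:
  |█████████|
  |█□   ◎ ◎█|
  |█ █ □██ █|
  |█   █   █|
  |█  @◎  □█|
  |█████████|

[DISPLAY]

█████████    
█□   ◎ ◎█    
█ █ □██ █    
█   █   █    
█  @◎  □█    
█████████    
Moves: 0  0/3
             
             
             
             


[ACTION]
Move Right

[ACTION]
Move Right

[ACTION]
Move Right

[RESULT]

█████████    
█□   ◎ ◎█    
█ █ □██ █    
█   █   █    
█   ◎ @□█    
█████████    
Moves: 3  0/3
             
             
             
             


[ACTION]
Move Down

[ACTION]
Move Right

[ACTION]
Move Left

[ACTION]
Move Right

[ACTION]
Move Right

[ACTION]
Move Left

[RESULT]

█████████    
█□   ◎ ◎█    
█ █ □██ █    
█   █   █    
█   ◎@ □█    
█████████    
Moves: 6  0/3
             
             
             
             


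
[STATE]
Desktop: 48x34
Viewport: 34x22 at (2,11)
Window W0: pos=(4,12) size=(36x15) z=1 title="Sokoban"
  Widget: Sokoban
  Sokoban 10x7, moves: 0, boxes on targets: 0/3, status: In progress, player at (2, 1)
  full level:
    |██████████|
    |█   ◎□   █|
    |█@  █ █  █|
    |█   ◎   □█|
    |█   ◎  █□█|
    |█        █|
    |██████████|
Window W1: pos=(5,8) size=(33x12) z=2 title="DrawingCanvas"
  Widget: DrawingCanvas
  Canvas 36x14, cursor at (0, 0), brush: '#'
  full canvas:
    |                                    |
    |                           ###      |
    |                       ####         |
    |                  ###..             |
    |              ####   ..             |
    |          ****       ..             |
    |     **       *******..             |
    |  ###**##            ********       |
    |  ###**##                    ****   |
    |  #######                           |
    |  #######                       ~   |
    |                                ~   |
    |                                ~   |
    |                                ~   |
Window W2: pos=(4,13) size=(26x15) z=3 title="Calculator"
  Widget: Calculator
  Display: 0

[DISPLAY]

   ┃+                             
  ┏┃                           ###
  ┏━━━━━━━━━━━━━━━━━━━━━━━━┓###   
  ┃ Calculator             ┃      
  ┠────────────────────────┨      
  ┃                       0┃      
  ┃┌───┬───┬───┬───┐       ┃      
  ┃│ 7 │ 8 │ 9 │ ÷ │       ┃***** 
  ┃├───┼───┼───┼───┤       ┃━━━━━━
  ┃│ 4 │ 5 │ 6 │ × │       ┃      
  ┃├───┼───┼───┼───┤       ┃      
  ┃│ 1 │ 2 │ 3 │ - │       ┃      
  ┃├───┼───┼───┼───┤       ┃      
  ┃│ 0 │ . │ = │ + │       ┃      
  ┃├───┼───┼───┼───┤       ┃      
  ┃│ C │ MC│ MR│ M+│       ┃━━━━━━
  ┗━━━━━━━━━━━━━━━━━━━━━━━━┛      
                                  
                                  
                                  
                                  
                                  


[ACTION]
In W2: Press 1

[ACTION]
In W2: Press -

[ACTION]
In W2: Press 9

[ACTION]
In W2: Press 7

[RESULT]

   ┃+                             
  ┏┃                           ###
  ┏━━━━━━━━━━━━━━━━━━━━━━━━┓###   
  ┃ Calculator             ┃      
  ┠────────────────────────┨      
  ┃                      97┃      
  ┃┌───┬───┬───┬───┐       ┃      
  ┃│ 7 │ 8 │ 9 │ ÷ │       ┃***** 
  ┃├───┼───┼───┼───┤       ┃━━━━━━
  ┃│ 4 │ 5 │ 6 │ × │       ┃      
  ┃├───┼───┼───┼───┤       ┃      
  ┃│ 1 │ 2 │ 3 │ - │       ┃      
  ┃├───┼───┼───┼───┤       ┃      
  ┃│ 0 │ . │ = │ + │       ┃      
  ┃├───┼───┼───┼───┤       ┃      
  ┃│ C │ MC│ MR│ M+│       ┃━━━━━━
  ┗━━━━━━━━━━━━━━━━━━━━━━━━┛      
                                  
                                  
                                  
                                  
                                  


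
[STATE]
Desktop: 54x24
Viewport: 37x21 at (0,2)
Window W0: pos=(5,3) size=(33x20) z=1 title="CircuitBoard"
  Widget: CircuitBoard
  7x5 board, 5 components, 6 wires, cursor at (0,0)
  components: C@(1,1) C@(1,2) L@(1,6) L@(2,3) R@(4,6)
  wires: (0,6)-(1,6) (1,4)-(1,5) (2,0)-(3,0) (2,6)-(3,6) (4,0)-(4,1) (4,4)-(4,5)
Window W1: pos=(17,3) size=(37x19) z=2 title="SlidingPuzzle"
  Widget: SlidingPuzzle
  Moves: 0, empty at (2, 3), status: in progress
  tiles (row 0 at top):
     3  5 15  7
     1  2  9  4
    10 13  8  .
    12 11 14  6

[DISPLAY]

                                     
     ┏━━━━━━━━━━━┏━━━━━━━━━━━━━━━━━━━
     ┃ CircuitBoa┃ SlidingPuzzle     
     ┠───────────┠───────────────────
     ┃   0 1 2 3 ┃┌────┬────┬────┬───
     ┃0  [.]     ┃│  3 │  5 │ 15 │  7
     ┃           ┃├────┼────┼────┼───
     ┃1       C  ┃│  1 │  2 │  9 │  4
     ┃           ┃├────┼────┼────┼───
     ┃2   ·      ┃│ 10 │ 13 │  8 │   
     ┃    │      ┃├────┼────┼────┼───
     ┃3   ·      ┃│ 12 │ 11 │ 14 │  6
     ┃           ┃└────┴────┴────┴───
     ┃4   · ─ ·  ┃Moves: 0           
     ┃Cursor: (0,┃                   
     ┃           ┃                   
     ┃           ┃                   
     ┃           ┃                   
     ┃           ┃                   
     ┃           ┗━━━━━━━━━━━━━━━━━━━
     ┗━━━━━━━━━━━━━━━━━━━━━━━━━━━━━━━


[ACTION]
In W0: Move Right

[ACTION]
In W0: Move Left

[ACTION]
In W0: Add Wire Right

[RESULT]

                                     
     ┏━━━━━━━━━━━┏━━━━━━━━━━━━━━━━━━━
     ┃ CircuitBoa┃ SlidingPuzzle     
     ┠───────────┠───────────────────
     ┃   0 1 2 3 ┃┌────┬────┬────┬───
     ┃0  [.]─ ·  ┃│  3 │  5 │ 15 │  7
     ┃           ┃├────┼────┼────┼───
     ┃1       C  ┃│  1 │  2 │  9 │  4
     ┃           ┃├────┼────┼────┼───
     ┃2   ·      ┃│ 10 │ 13 │  8 │   
     ┃    │      ┃├────┼────┼────┼───
     ┃3   ·      ┃│ 12 │ 11 │ 14 │  6
     ┃           ┃└────┴────┴────┴───
     ┃4   · ─ ·  ┃Moves: 0           
     ┃Cursor: (0,┃                   
     ┃           ┃                   
     ┃           ┃                   
     ┃           ┃                   
     ┃           ┃                   
     ┃           ┗━━━━━━━━━━━━━━━━━━━
     ┗━━━━━━━━━━━━━━━━━━━━━━━━━━━━━━━


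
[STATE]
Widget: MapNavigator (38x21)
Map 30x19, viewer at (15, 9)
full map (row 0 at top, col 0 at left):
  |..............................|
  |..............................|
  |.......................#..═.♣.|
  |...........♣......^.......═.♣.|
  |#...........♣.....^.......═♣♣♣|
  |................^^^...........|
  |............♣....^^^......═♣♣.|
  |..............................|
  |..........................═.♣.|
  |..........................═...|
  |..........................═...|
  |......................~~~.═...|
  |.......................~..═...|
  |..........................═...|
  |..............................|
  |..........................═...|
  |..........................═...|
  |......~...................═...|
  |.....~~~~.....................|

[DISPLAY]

                                      
    ..............................    
    ..............................    
    .......................#..═.♣.    
    ...........♣......^.......═.♣.    
    #...........♣.....^.......═♣♣♣    
    ................^^^...........    
    ............♣....^^^......═♣♣.    
    ..............................    
    ..........................═.♣.    
    ...............@..........═...    
    ..........................═...    
    ......................~~~.═...    
    .......................~..═...    
    ..........................═...    
    ..............................    
    ..........................═...    
    ..........................═...    
    ......~...................═...    
    .....~~~~.....................    
                                      


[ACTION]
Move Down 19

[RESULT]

    ..........................═.♣.    
    ..........................═...    
    ..........................═...    
    ......................~~~.═...    
    .......................~..═...    
    ..........................═...    
    ..............................    
    ..........................═...    
    ..........................═...    
    ......~...................═...    
    .....~~~~......@..............    
                                      
                                      
                                      
                                      
                                      
                                      
                                      
                                      
                                      
                                      


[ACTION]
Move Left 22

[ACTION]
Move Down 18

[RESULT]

                   ...................
                   ...................
                   ...................
                   ...................
                   ...................
                   ...................
                   ...................
                   ...................
                   ...................
                   ......~............
                   @....~~~~..........
                                      
                                      
                                      
                                      
                                      
                                      
                                      
                                      
                                      
                                      


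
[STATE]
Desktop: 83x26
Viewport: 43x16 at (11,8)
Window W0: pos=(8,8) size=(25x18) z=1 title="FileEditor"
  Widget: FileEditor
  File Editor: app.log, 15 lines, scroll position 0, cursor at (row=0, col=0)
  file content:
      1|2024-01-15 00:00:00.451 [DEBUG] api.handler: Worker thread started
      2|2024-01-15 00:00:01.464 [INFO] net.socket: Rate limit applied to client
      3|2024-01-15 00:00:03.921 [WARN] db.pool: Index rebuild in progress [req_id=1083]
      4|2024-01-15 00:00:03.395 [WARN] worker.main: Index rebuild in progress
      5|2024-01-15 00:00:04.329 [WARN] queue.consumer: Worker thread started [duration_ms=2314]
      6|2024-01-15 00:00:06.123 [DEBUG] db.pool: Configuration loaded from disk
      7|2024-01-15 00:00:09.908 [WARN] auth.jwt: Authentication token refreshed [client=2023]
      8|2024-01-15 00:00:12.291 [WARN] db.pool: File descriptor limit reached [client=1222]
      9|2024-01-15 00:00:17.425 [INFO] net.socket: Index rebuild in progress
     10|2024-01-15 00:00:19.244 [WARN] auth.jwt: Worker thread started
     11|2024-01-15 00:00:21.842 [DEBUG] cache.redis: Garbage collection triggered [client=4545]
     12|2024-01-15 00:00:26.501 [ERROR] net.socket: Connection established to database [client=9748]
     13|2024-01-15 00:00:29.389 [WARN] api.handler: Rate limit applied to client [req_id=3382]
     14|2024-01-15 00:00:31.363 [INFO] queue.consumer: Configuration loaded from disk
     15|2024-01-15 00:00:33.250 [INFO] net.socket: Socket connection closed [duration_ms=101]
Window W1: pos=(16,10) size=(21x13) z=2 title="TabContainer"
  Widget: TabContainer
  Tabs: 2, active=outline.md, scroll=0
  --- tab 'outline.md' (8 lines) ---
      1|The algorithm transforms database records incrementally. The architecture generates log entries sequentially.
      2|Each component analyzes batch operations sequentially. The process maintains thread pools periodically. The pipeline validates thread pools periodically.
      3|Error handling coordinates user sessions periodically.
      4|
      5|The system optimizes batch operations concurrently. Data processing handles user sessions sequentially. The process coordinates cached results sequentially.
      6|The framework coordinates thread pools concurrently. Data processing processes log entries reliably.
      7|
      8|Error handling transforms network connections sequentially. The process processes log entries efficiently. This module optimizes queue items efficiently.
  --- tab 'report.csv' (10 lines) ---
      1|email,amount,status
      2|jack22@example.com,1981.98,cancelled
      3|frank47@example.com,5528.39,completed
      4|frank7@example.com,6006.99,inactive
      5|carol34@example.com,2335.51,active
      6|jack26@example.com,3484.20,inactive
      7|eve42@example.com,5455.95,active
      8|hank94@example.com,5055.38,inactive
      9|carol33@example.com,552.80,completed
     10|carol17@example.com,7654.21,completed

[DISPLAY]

━━━━━━━━━━━━━━━━━━━━━┓                     
ileEditor            ┃                     
─────┏━━━━━━━━━━━━━━━━━━━┓                 
24-01┃ TabContainer      ┃                 
24-01┠───────────────────┨                 
24-01┃[outline.md]│ repor┃                 
24-01┃───────────────────┃                 
24-01┃The algorithm trans┃                 
24-01┃Each component anal┃                 
24-01┃Error handling coor┃                 
24-01┃                   ┃                 
24-01┃The system optimize┃                 
24-01┃The framework coord┃                 
24-01┃                   ┃                 
24-01┗━━━━━━━━━━━━━━━━━━━┛                 
24-01-15 00:00:29.38░┃                     


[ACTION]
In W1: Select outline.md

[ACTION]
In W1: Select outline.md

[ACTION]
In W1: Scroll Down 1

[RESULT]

━━━━━━━━━━━━━━━━━━━━━┓                     
ileEditor            ┃                     
─────┏━━━━━━━━━━━━━━━━━━━┓                 
24-01┃ TabContainer      ┃                 
24-01┠───────────────────┨                 
24-01┃[outline.md]│ repor┃                 
24-01┃───────────────────┃                 
24-01┃Each component anal┃                 
24-01┃Error handling coor┃                 
24-01┃                   ┃                 
24-01┃The system optimize┃                 
24-01┃The framework coord┃                 
24-01┃                   ┃                 
24-01┃Error handling tran┃                 
24-01┗━━━━━━━━━━━━━━━━━━━┛                 
24-01-15 00:00:29.38░┃                     


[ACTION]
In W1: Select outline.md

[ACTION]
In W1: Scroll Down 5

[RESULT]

━━━━━━━━━━━━━━━━━━━━━┓                     
ileEditor            ┃                     
─────┏━━━━━━━━━━━━━━━━━━━┓                 
24-01┃ TabContainer      ┃                 
24-01┠───────────────────┨                 
24-01┃[outline.md]│ repor┃                 
24-01┃───────────────────┃                 
24-01┃The framework coord┃                 
24-01┃                   ┃                 
24-01┃Error handling tran┃                 
24-01┃                   ┃                 
24-01┃                   ┃                 
24-01┃                   ┃                 
24-01┃                   ┃                 
24-01┗━━━━━━━━━━━━━━━━━━━┛                 
24-01-15 00:00:29.38░┃                     


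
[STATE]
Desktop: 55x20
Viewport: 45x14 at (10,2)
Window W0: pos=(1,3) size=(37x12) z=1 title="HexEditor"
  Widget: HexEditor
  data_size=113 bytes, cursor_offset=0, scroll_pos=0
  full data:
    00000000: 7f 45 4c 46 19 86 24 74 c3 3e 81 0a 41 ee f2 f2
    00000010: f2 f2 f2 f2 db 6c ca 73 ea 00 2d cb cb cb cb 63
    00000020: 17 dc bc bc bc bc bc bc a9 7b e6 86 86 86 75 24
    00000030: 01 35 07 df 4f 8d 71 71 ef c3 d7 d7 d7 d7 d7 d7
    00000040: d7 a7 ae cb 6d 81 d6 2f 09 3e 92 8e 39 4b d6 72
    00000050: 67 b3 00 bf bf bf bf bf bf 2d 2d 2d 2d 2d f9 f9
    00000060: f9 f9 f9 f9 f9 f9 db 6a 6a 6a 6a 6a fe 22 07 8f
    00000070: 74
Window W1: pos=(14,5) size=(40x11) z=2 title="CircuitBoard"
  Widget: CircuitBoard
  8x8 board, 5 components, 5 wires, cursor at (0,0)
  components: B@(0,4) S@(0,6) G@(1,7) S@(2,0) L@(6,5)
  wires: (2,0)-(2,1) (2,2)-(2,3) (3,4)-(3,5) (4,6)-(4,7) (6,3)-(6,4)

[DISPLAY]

                                             
━━━━━━━━━━━━━━━━━━━━━━━━━━━┓                 
or                         ┃                 
────┏━━━━━━━━━━━━━━━━━━━━━━━━━━━━━━━━━━━━━━┓ 
  7F┃ CircuitBoard                         ┃ 
  f2┠──────────────────────────────────────┨ 
  17┃   0 1 2 3 4 5 6 7                    ┃ 
  01┃0  [.]              B       S         ┃ 
  d7┃                                      ┃ 
  67┃1                               G     ┃ 
  f9┃                                      ┃ 
  74┃2   S ─ ·   · ─ ·                     ┃ 
━━━━┃                                      ┃ 
    ┗━━━━━━━━━━━━━━━━━━━━━━━━━━━━━━━━━━━━━━┛ 


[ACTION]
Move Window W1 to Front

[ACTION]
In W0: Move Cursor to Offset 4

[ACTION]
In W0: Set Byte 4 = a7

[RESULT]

                                             
━━━━━━━━━━━━━━━━━━━━━━━━━━━┓                 
or                         ┃                 
────┏━━━━━━━━━━━━━━━━━━━━━━━━━━━━━━━━━━━━━━┓ 
  7f┃ CircuitBoard                         ┃ 
  f2┠──────────────────────────────────────┨ 
  17┃   0 1 2 3 4 5 6 7                    ┃ 
  01┃0  [.]              B       S         ┃ 
  d7┃                                      ┃ 
  67┃1                               G     ┃ 
  f9┃                                      ┃ 
  74┃2   S ─ ·   · ─ ·                     ┃ 
━━━━┃                                      ┃ 
    ┗━━━━━━━━━━━━━━━━━━━━━━━━━━━━━━━━━━━━━━┛ 


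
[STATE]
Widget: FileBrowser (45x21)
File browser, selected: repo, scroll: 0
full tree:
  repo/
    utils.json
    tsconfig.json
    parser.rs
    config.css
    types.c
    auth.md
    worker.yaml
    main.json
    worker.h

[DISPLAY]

> [-] repo/                                  
    utils.json                               
    tsconfig.json                            
    parser.rs                                
    config.css                               
    types.c                                  
    auth.md                                  
    worker.yaml                              
    main.json                                
    worker.h                                 
                                             
                                             
                                             
                                             
                                             
                                             
                                             
                                             
                                             
                                             
                                             


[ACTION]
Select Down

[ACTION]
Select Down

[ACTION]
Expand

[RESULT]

  [-] repo/                                  
    utils.json                               
  > tsconfig.json                            
    parser.rs                                
    config.css                               
    types.c                                  
    auth.md                                  
    worker.yaml                              
    main.json                                
    worker.h                                 
                                             
                                             
                                             
                                             
                                             
                                             
                                             
                                             
                                             
                                             
                                             


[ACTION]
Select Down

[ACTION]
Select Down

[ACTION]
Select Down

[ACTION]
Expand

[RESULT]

  [-] repo/                                  
    utils.json                               
    tsconfig.json                            
    parser.rs                                
    config.css                               
  > types.c                                  
    auth.md                                  
    worker.yaml                              
    main.json                                
    worker.h                                 
                                             
                                             
                                             
                                             
                                             
                                             
                                             
                                             
                                             
                                             
                                             


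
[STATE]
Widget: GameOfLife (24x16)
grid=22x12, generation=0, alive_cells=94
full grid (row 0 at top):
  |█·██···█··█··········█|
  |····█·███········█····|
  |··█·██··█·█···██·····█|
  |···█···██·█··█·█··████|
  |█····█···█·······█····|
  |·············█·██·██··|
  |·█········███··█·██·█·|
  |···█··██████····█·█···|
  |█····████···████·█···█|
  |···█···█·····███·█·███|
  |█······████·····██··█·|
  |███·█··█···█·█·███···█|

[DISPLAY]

Gen: 0                  
█·██···█··█··········█  
····█·███········█····  
··█·██··█·█···██·····█  
···█···██·█··█·█··████  
█····█···█·······█····  
·············█·██·██··  
·█········███··█·██·█·  
···█··██████····█·█···  
█····████···████·█···█  
···█···█·····███·█·███  
█······████·····██··█·  
███·█··█···█·█·███···█  
                        
                        
                        


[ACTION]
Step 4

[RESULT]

Gen: 4                  
·██·█·██··············  
·█····██··············  
··███·██········█·····  
····███·███···········  
·····█·██·██··········  
·····█·██·████·····█··  
·····███····█·█··██···  
······█·····█·█····█··  
·······██···███···█·█·  
···█····█··█·█·····█··  
··█···█··█████·····█··  
···█·······██·········  
                        
                        
                        


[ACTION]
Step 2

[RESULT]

Gen: 6                  
·██··███··············  
·█··█·███·············  
··███····██···········  
···█······█···········  
··········██··········  
····██············██··  
·····██··█·██·██·█·█··  
······█·██·██·██·█··█·  
·······███·█████·█··█·  
·······███········█·█·  
···················█··  
······················  
                        
                        
                        


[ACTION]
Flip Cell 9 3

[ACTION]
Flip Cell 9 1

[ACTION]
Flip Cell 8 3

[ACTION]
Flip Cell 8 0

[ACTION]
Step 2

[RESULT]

Gen: 8                  
·██·····██············  
·█··█·█···█···········  
·██··█·█··█···········  
··█·····█··█··········  
···········█··········  
···██·█·██··██····███·  
····█···█··███··██····  
········█·███·██·█····  
·····███··█████·██···█  
·······████████··██·██  
········██···█·····█··  
······················  
                        
                        
                        


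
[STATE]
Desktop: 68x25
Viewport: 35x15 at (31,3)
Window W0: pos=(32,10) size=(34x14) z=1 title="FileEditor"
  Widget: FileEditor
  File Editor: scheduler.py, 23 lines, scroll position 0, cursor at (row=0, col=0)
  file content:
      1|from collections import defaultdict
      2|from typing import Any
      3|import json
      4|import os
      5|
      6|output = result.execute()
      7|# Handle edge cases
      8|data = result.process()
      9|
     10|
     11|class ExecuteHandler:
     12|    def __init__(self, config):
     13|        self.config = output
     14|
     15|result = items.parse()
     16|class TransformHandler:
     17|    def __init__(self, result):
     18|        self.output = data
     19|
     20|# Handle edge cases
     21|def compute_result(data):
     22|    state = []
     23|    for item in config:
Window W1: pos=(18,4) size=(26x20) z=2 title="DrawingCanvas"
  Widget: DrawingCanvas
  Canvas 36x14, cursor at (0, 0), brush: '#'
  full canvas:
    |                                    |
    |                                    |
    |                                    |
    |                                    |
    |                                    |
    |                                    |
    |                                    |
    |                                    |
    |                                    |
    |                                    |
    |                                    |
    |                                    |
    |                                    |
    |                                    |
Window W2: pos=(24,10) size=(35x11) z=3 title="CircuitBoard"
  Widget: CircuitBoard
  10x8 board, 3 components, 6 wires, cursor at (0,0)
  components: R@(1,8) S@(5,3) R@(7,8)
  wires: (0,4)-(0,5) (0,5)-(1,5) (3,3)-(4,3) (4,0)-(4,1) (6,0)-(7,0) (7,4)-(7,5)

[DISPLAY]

                                   
━━━━━━━━━━━━┓                      
as          ┃                      
────────────┨                      
            ┃                      
            ┃                      
            ┃                      
━━━━━━━━━━━━━━━━━━━━━━━━━━━┓━━━━━━┓
itBoard                    ┃      ┃
───────────────────────────┨──────┨
 2 3 4 5 6 7 8 9           ┃fault▲┃
              · ─ ·        ┃     █┃
                  │        ┃     ░┃
                  ·        ┃     ░┃
                           ┃     ░┃


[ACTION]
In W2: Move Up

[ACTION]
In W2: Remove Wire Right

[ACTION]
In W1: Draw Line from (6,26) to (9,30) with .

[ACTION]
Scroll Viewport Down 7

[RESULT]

━━━━━━━━━━━━━━━━━━━━━━━━━━━┓━━━━━━┓
itBoard                    ┃      ┃
───────────────────────────┨──────┨
 2 3 4 5 6 7 8 9           ┃fault▲┃
              · ─ ·        ┃     █┃
                  │        ┃     ░┃
                  ·        ┃     ░┃
                           ┃     ░┃
                           ┃     ░┃
                           ┃     ░┃
━━━━━━━━━━━━━━━━━━━━━━━━━━━┛     ░┃
            ┃                    ░┃
            ┃                    ▼┃
━━━━━━━━━━━━┛━━━━━━━━━━━━━━━━━━━━━┛
                                   
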